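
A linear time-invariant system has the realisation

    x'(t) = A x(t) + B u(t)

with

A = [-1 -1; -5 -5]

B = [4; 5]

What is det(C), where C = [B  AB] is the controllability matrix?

-135

AB = [[-9], [-45]]
Controllability matrix C = [B  AB] = [[4, -9], [5, -45]]
det(C) = 4·(-45) - (-9)·5 = -180 - (-45) = -135
Since det(C) ≠ 0, rank(C) = 2 and the system is completely controllable.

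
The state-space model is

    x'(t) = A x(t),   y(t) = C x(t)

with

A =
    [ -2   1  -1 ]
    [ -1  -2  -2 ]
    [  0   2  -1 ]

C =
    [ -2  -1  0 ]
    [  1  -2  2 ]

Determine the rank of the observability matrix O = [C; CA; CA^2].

CA = [[5, 0, 4], [0, 9, 1]]
CA^2 = [[-10, 13, -9], [-9, -16, -19]]
Observability matrix O = [C; CA; CA^2] = [[-2, -1, 0], [1, -2, 2], [5, 0, 4], [0, 9, 1], [-10, 13, -9], [-9, -16, -19]]
Take the 3×3 submatrix of O formed by rows 1, 2, 3: [[-2, -1, 0], [1, -2, 2], [5, 0, 4]]. Its determinant is (-2)·((-2)·4 - 2·0) - (-1)·(1·4 - 2·5) + 0·(1·0 - (-2)·5) = (-2)·(-8) - (-1)·(-6) + 0·10 = 10 ≠ 0.
So rank(O) ≥ 3; since O has 3 columns, rank(O) = 3.
rank(O) = 3 = n, so the pair (A, C) is completely observable.

3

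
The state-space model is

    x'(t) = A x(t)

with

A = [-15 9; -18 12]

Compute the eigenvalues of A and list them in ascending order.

det(sI - A) = s^2 - (tr A)s + det A, with tr A = (-15) + 12 = -3 and det A = (-15)·12 - 9·(-18) = -180 - (-162) = -18.
So p(s) = det(sI - A) = s^2 + 3s - 18.
Factor s^2 + 3s - 18: two numbers with sum -3 and product -18 are 3 and -6, so s^2 + 3s - 18 = (s - 3)(s + 6).
Hence p(s) = (s - 3) (s + 6), with roots -6, 3.
At least one eigenvalue has non-negative real part, so the system is not asymptotically stable.

-6, 3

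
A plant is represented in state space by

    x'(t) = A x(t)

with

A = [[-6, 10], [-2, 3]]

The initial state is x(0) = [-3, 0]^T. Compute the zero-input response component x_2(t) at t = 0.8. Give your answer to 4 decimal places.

det(sI - A) = s^2 - (tr A)s + det A, with tr A = (-6) + 3 = -3 and det A = (-6)·3 - 10·(-2) = -18 - (-20) = 2.
So p(s) = det(sI - A) = s^2 + 3s + 2.
Factor s^2 + 3s + 2: two numbers with sum -3 and product 2 are -1 and -2, so s^2 + 3s + 2 = (s + 1)(s + 2).
Hence p(s) = (s + 1) (s + 2), with roots -2, -1.
The eigenvalues -2, -1 are distinct and real, so A is diagonalisable and x(t) = e^{At} x(0) = V diag(e^{λ_i t}) V^{-1} x(0), where the columns of V are the eigenvectors.
λ = -2: A - (-2)I = [[-4, 10], [-2, 5]]. Row 1 gives (-4)·v1 + 10·v2 = 0, so take v_1 = [5, 2]^T.
λ = -1: A - (-1)I = [[-5, 10], [-2, 4]]. Row 1 gives (-5)·v1 + 10·v2 = 0, so take v_2 = [2, 1]^T.
V = [v_1 v_2] = [[5, 2], [2, 1]] has det V = 1, so V^{-1} = adj(V)/det V = [[1, -2], [-2, 5]].
Modal coordinates z(0) = V^{-1} x(0): 1·(-3) + (-2)·0 = -3; (-2)·(-3) + 5·0 = 6; so z(0) = [-3, 6]^T.
x_2(t) = Σ_i (v_i)_2 · z_i(0) · e^{λ_i t} (row 2 of V times the modal terms).
x_2(0.8) = 2·(-3)·e^{-2·0.8} + 1·6·e^{-1·0.8} = (-6)·0.201897 + 6·0.449329 = 1.4846.

1.4846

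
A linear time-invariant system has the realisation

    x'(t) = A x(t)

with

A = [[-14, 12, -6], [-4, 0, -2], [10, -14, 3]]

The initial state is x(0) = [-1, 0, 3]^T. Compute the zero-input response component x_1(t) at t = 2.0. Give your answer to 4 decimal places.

det(sI - A) = s^3 - (tr A)s^2 + (M11 + M22 + M33)s - det A, where Mii is the 2×2 principal minor of A obtained by deleting row i and column i.
tr A = (-14) + 0 + 3 = -11; M11 = 0·3 - (-2)·(-14) = 0 - 28 = -28; M22 = (-14)·3 - (-6)·10 = -42 - (-60) = 18; M33 = (-14)·0 - 12·(-4) = 0 - (-48) = 48; sum of minors = 38.
det A = (-14)·(0·3 - (-2)·(-14)) - 12·((-4)·3 - (-2)·10) + (-6)·((-4)·(-14) - 0·10) = (-14)·(-28) - 12·8 + (-6)·56 = -40.
So p(s) = det(sI - A) = s^3 + 11s^2 + 38s + 40.
Rational-root test: any integer root divides 40. Testing small divisors, s = -2 works: p(-2) = -8 + 44 + (-76) + 40 = 0, so (s + 2) is a factor.
Dividing, p(s) = (s + 2)(s^2 + 9s + 20).
Factor s^2 + 9s + 20: two numbers with sum -9 and product 20 are -4 and -5, so s^2 + 9s + 20 = (s + 4)(s + 5).
Hence p(s) = (s + 2) (s + 4) (s + 5), with roots -5, -4, -2.
The eigenvalues -5, -4, -2 are distinct and real, so A is diagonalisable and x(t) = e^{At} x(0) = V diag(e^{λ_i t}) V^{-1} x(0), where the columns of V are the eigenvectors.
λ = -5: A - (-5)I = [[-9, 12, -6], [-4, 5, -2], [10, -14, 8]]. v must be orthogonal to every row; (row 1) × (row 2) = [6, 6, 3], so take v_1 = [2, 2, 1]^T.
λ = -4: A - (-4)I = [[-10, 12, -6], [-4, 4, -2], [10, -14, 7]]. v must be orthogonal to every row; (row 1) × (row 2) = [0, 4, 8], so take v_2 = [0, 1, 2]^T.
λ = -2: A - (-2)I = [[-12, 12, -6], [-4, 2, -2], [10, -14, 5]]. v must be orthogonal to every row; (row 1) × (row 2) = [-12, 0, 24], so take v_3 = [1, 0, -2]^T.
V = [v_1 v_2 v_3] = [[2, 0, 1], [2, 1, 0], [1, 2, -2]] has det V = -1, so V^{-1} = adj(V)/det V = [[2, -2, 1], [-4, 5, -2], [-3, 4, -2]].
Modal coordinates z(0) = V^{-1} x(0): 2·(-1) + (-2)·0 + 1·3 = 1; (-4)·(-1) + 5·0 + (-2)·3 = -2; (-3)·(-1) + 4·0 + (-2)·3 = -3; so z(0) = [1, -2, -3]^T.
x_1(t) = Σ_i (v_i)_1 · z_i(0) · e^{λ_i t} (row 1 of V times the modal terms).
x_1(2.0) = 2·1·e^{-5·2.0} + 0·(-2)·e^{-4·2.0} + 1·(-3)·e^{-2·2.0} = 2·0.000045 + 0·0.000335 + (-3)·0.018316 = -0.0549.

-0.0549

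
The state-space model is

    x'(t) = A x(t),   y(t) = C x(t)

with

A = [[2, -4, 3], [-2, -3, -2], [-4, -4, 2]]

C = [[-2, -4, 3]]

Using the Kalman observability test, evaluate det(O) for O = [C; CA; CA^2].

4928

CA = [[-8, 8, 8]]
CA^2 = [[-64, -24, -24]]
Observability matrix O = [C; CA; CA^2] = [[-2, -4, 3], [-8, 8, 8], [-64, -24, -24]]
Expanding along the first row, det(O) = (-2)·(8·(-24) - 8·(-24)) - (-4)·((-8)·(-24) - 8·(-64)) + 3·((-8)·(-24) - 8·(-64)) = (-2)·0 - (-4)·704 + 3·704 = 4928
Since det(O) ≠ 0, rank(O) = 3 and the system is completely observable.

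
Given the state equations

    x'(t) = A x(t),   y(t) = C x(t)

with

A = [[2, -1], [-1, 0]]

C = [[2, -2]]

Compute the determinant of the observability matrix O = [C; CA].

CA = [[6, -2]]
Observability matrix O = [C; CA] = [[2, -2], [6, -2]]
det(O) = 2·(-2) - (-2)·6 = -4 - (-12) = 8
Since det(O) ≠ 0, rank(O) = 2 and the system is completely observable.

8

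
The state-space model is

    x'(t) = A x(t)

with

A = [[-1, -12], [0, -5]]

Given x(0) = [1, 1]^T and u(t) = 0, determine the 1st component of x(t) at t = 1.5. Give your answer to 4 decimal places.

-0.4446

det(sI - A) = s^2 - (tr A)s + det A, with tr A = (-1) + (-5) = -6 and det A = (-1)·(-5) - (-12)·0 = 5 - 0 = 5.
So p(s) = det(sI - A) = s^2 + 6s + 5.
Factor s^2 + 6s + 5: two numbers with sum -6 and product 5 are -1 and -5, so s^2 + 6s + 5 = (s + 1)(s + 5).
Hence p(s) = (s + 1) (s + 5), with roots -5, -1.
The eigenvalues -5, -1 are distinct and real, so A is diagonalisable and x(t) = e^{At} x(0) = V diag(e^{λ_i t}) V^{-1} x(0), where the columns of V are the eigenvectors.
λ = -5: A - (-5)I = [[4, -12], [0, 0]]. Row 1 gives 4·v1 + (-12)·v2 = 0, so take v_1 = [-3, -1]^T.
λ = -1: A - (-1)I = [[0, -12], [0, -4]]. Row 1 gives 0·v1 + (-12)·v2 = 0, so take v_2 = [-1, 0]^T.
V = [v_1 v_2] = [[-3, -1], [-1, 0]] has det V = -1, so V^{-1} = adj(V)/det V = [[0, -1], [-1, 3]].
Modal coordinates z(0) = V^{-1} x(0): 0·1 + (-1)·1 = -1; (-1)·1 + 3·1 = 2; so z(0) = [-1, 2]^T.
x_1(t) = Σ_i (v_i)_1 · z_i(0) · e^{λ_i t} (row 1 of V times the modal terms).
x_1(1.5) = (-3)·(-1)·e^{-5·1.5} + (-1)·2·e^{-1·1.5} = 3·0.000553 + (-2)·0.223130 = -0.4446.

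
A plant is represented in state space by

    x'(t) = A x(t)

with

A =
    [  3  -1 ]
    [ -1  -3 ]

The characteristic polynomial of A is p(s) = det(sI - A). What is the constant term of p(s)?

For a 2×2 matrix, det(sI - A) = s^2 - (tr A)s + det A.
tr A = 0, det A = -10.
So p(s) = s^2 - 10.
The constant term is -10.

-10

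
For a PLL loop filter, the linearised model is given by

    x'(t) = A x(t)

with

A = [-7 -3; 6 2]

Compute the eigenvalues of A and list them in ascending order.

-4, -1

det(sI - A) = s^2 - (tr A)s + det A, with tr A = (-7) + 2 = -5 and det A = (-7)·2 - (-3)·6 = -14 - (-18) = 4.
So p(s) = det(sI - A) = s^2 + 5s + 4.
Factor s^2 + 5s + 4: two numbers with sum -5 and product 4 are -1 and -4, so s^2 + 5s + 4 = (s + 1)(s + 4).
Hence p(s) = (s + 1) (s + 4), with roots -4, -1.
All eigenvalues have negative real part, so the system is asymptotically stable.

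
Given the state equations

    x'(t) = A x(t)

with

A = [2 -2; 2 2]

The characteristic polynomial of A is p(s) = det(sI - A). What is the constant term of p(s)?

8

For a 2×2 matrix, det(sI - A) = s^2 - (tr A)s + det A.
tr A = 4, det A = 8.
So p(s) = s^2 - 4s + 8.
The constant term is 8.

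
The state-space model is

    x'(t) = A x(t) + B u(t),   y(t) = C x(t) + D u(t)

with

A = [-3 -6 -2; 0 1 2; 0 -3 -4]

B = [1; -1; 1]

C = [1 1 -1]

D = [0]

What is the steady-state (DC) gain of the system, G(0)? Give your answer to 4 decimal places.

G(0) = C(-A)^{-1}B + D = -C A^{-1} B + D.
det A = -6, so A^{-1} = (1/-6)·adj(A) = [[-1/3, 3, 5/3], [0, -2, -1], [0, 3/2, 1/2]]
A^{-1} B = [-5/3, 1, -1]^T
C A^{-1} B = 1/3
G(0) = D - C A^{-1} B = 0 - (1/3) = -1/3 ≈ -0.3333

-0.3333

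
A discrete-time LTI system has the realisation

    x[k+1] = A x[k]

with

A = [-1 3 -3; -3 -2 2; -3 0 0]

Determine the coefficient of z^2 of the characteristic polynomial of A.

3

Expand det(zI - A) for the 3×3 matrix.
p(z) = z^3 + 3z^2 + 2z.
(Check: constant term = det(-A) = (-1)^3 det A = 0; coefficient of z^2 = -tr A = 3.)
The coefficient of z^2 is 3.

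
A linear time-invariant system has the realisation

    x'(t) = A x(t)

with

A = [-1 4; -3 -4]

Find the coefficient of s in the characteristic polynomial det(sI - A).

5

For a 2×2 matrix, det(sI - A) = s^2 - (tr A)s + det A.
tr A = -5, det A = 16.
So p(s) = s^2 + 5s + 16.
The coefficient of s is 5.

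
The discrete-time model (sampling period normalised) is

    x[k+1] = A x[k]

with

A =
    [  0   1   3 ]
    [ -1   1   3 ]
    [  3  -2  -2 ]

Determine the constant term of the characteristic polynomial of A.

Expand det(zI - A) for the 3×3 matrix.
p(z) = z^3 + z^2 - 4z - 4.
(Check: constant term = det(-A) = (-1)^3 det A = -4; coefficient of z^2 = -tr A = 1.)
The constant term is -4.

-4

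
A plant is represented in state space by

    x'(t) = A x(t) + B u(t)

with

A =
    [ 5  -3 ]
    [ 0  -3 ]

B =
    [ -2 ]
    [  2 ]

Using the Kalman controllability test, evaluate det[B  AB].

AB = [[-16], [-6]]
Controllability matrix C = [B  AB] = [[-2, -16], [2, -6]]
det(C) = (-2)·(-6) - (-16)·2 = 12 - (-32) = 44
Since det(C) ≠ 0, rank(C) = 2 and the system is completely controllable.

44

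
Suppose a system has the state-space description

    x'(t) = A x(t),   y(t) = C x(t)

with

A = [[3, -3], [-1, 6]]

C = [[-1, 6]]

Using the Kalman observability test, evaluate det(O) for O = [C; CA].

CA = [[-9, 39]]
Observability matrix O = [C; CA] = [[-1, 6], [-9, 39]]
det(O) = (-1)·39 - 6·(-9) = -39 - (-54) = 15
Since det(O) ≠ 0, rank(O) = 2 and the system is completely observable.

15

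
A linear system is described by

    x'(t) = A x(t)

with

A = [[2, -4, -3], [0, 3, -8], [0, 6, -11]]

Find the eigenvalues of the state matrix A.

det(sI - A) = s^3 - (tr A)s^2 + (M11 + M22 + M33)s - det A, where Mii is the 2×2 principal minor of A obtained by deleting row i and column i.
tr A = 2 + 3 + (-11) = -6; M11 = 3·(-11) - (-8)·6 = -33 - (-48) = 15; M22 = 2·(-11) - (-3)·0 = -22 - 0 = -22; M33 = 2·3 - (-4)·0 = 6 - 0 = 6; sum of minors = -1.
det A = 2·(3·(-11) - (-8)·6) - (-4)·(0·(-11) - (-8)·0) + (-3)·(0·6 - 3·0) = 2·15 - (-4)·0 + (-3)·0 = 30.
So p(s) = det(sI - A) = s^3 + 6s^2 - s - 30.
Rational-root test: any integer root divides -30. Testing small divisors, s = 2 works: p(2) = 8 + 24 + (-2) + (-30) = 0, so (s - 2) is a factor.
Dividing, p(s) = (s - 2)(s^2 + 8s + 15).
Factor s^2 + 8s + 15: two numbers with sum -8 and product 15 are -3 and -5, so s^2 + 8s + 15 = (s + 3)(s + 5).
Hence p(s) = (s - 2) (s + 3) (s + 5), with roots -5, -3, 2.
At least one eigenvalue has non-negative real part, so the system is not asymptotically stable.

-5, -3, 2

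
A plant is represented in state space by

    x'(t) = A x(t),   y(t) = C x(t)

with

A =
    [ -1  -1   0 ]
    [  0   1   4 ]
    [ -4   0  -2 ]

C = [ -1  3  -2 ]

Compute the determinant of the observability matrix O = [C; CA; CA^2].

-3582

CA = [[9, 4, 16]]
CA^2 = [[-73, -5, -16]]
Observability matrix O = [C; CA; CA^2] = [[-1, 3, -2], [9, 4, 16], [-73, -5, -16]]
Expanding along the first row, det(O) = (-1)·(4·(-16) - 16·(-5)) - 3·(9·(-16) - 16·(-73)) + (-2)·(9·(-5) - 4·(-73)) = (-1)·16 - 3·1024 + (-2)·247 = -3582
Since det(O) ≠ 0, rank(O) = 3 and the system is completely observable.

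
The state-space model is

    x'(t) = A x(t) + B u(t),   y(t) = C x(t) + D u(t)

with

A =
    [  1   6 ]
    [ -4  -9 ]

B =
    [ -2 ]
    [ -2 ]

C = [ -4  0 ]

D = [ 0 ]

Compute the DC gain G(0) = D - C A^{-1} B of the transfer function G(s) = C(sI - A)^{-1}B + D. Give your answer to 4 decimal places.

G(0) = C(-A)^{-1}B + D = -C A^{-1} B + D.
det A = 15, so A^{-1} = (1/15)·adj(A) = [[-3/5, -2/5], [4/15, 1/15]]
A^{-1} B = [2, -2/3]^T
C A^{-1} B = -8
G(0) = D - C A^{-1} B = 0 - (-8) = 8

8.0000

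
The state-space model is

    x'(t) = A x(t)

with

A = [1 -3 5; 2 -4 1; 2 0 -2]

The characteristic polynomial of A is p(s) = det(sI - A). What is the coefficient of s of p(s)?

Expand det(sI - A) for the 3×3 matrix.
p(s) = s^3 + 5s^2 - 2s - 30.
(Check: constant term = det(-A) = (-1)^3 det A = -30; coefficient of s^2 = -tr A = 5.)
The coefficient of s is -2.

-2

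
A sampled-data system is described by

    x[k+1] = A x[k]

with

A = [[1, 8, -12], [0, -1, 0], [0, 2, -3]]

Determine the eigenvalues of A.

det(zI - A) = z^3 - (tr A)z^2 + (M11 + M22 + M33)z - det A, where Mii is the 2×2 principal minor of A obtained by deleting row i and column i.
tr A = 1 + (-1) + (-3) = -3; M11 = (-1)·(-3) - 0·2 = 3 - 0 = 3; M22 = 1·(-3) - (-12)·0 = -3 - 0 = -3; M33 = 1·(-1) - 8·0 = -1 - 0 = -1; sum of minors = -1.
det A = 1·((-1)·(-3) - 0·2) - 8·(0·(-3) - 0·0) + (-12)·(0·2 - (-1)·0) = 1·3 - 8·0 + (-12)·0 = 3.
So p(z) = det(zI - A) = z^3 + 3z^2 - z - 3.
Rational-root test: any integer root divides -3. Testing small divisors, z = -1 works: p(-1) = -1 + 3 + 1 + (-3) = 0, so (z + 1) is a factor.
Dividing, p(z) = (z + 1)(z^2 + 2z - 3).
Factor z^2 + 2z - 3: two numbers with sum -2 and product -3 are 1 and -3, so z^2 + 2z - 3 = (z - 1)(z + 3).
Hence p(z) = (z - 1) (z + 1) (z + 3), with roots -3, -1, 1.

-3, -1, 1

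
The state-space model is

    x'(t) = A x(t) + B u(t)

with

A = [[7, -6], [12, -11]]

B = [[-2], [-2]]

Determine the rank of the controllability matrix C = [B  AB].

1

AB = [[-2], [-2]]
Controllability matrix C = [B  AB] = [[-2, -2], [-2, -2]]
Every column of C is a scalar multiple of column 1 = [-2, -2] (multipliers 1, 1), so the columns span a one-dimensional space.
C ≠ 0, hence rank(C) = 1.
rank(C) = 1 < n = 2, so the pair (A, B) is not completely controllable.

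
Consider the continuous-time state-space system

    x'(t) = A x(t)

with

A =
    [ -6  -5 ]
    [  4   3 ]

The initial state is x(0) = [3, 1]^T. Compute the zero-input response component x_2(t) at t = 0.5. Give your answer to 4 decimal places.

4.4250

det(sI - A) = s^2 - (tr A)s + det A, with tr A = (-6) + 3 = -3 and det A = (-6)·3 - (-5)·4 = -18 - (-20) = 2.
So p(s) = det(sI - A) = s^2 + 3s + 2.
Factor s^2 + 3s + 2: two numbers with sum -3 and product 2 are -1 and -2, so s^2 + 3s + 2 = (s + 1)(s + 2).
Hence p(s) = (s + 1) (s + 2), with roots -2, -1.
The eigenvalues -2, -1 are distinct and real, so A is diagonalisable and x(t) = e^{At} x(0) = V diag(e^{λ_i t}) V^{-1} x(0), where the columns of V are the eigenvectors.
λ = -2: A - (-2)I = [[-4, -5], [4, 5]]. Row 1 gives (-4)·v1 + (-5)·v2 = 0, so take v_1 = [5, -4]^T.
λ = -1: A - (-1)I = [[-5, -5], [4, 4]]. Row 1 gives (-5)·v1 + (-5)·v2 = 0, so take v_2 = [1, -1]^T.
V = [v_1 v_2] = [[5, 1], [-4, -1]] has det V = -1, so V^{-1} = adj(V)/det V = [[1, 1], [-4, -5]].
Modal coordinates z(0) = V^{-1} x(0): 1·3 + 1·1 = 4; (-4)·3 + (-5)·1 = -17; so z(0) = [4, -17]^T.
x_2(t) = Σ_i (v_i)_2 · z_i(0) · e^{λ_i t} (row 2 of V times the modal terms).
x_2(0.5) = (-4)·4·e^{-2·0.5} + (-1)·(-17)·e^{-1·0.5} = (-16)·0.367879 + 17·0.606531 = 4.4250.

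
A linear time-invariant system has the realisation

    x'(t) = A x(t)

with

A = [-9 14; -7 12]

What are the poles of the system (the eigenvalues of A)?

det(sI - A) = s^2 - (tr A)s + det A, with tr A = (-9) + 12 = 3 and det A = (-9)·12 - 14·(-7) = -108 - (-98) = -10.
So p(s) = det(sI - A) = s^2 - 3s - 10.
Factor s^2 - 3s - 10: two numbers with sum 3 and product -10 are 5 and -2, so s^2 - 3s - 10 = (s - 5)(s + 2).
Hence p(s) = (s - 5) (s + 2), with roots -2, 5.
At least one eigenvalue has non-negative real part, so the system is not asymptotically stable.

-2, 5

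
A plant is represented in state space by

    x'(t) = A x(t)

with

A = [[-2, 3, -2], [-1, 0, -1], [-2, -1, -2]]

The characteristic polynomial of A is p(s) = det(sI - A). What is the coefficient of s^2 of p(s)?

Expand det(sI - A) for the 3×3 matrix.
p(s) = s^3 + 4s^2 + 2s.
(Check: constant term = det(-A) = (-1)^3 det A = 0; coefficient of s^2 = -tr A = 4.)
The coefficient of s^2 is 4.

4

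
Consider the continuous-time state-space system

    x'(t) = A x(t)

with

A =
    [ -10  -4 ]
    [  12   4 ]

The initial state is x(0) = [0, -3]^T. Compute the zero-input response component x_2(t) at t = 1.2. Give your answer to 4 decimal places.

det(sI - A) = s^2 - (tr A)s + det A, with tr A = (-10) + 4 = -6 and det A = (-10)·4 - (-4)·12 = -40 - (-48) = 8.
So p(s) = det(sI - A) = s^2 + 6s + 8.
Factor s^2 + 6s + 8: two numbers with sum -6 and product 8 are -2 and -4, so s^2 + 6s + 8 = (s + 2)(s + 4).
Hence p(s) = (s + 2) (s + 4), with roots -4, -2.
The eigenvalues -4, -2 are distinct and real, so A is diagonalisable and x(t) = e^{At} x(0) = V diag(e^{λ_i t}) V^{-1} x(0), where the columns of V are the eigenvectors.
λ = -4: A - (-4)I = [[-6, -4], [12, 8]]. Row 1 gives (-6)·v1 + (-4)·v2 = 0, so take v_1 = [2, -3]^T.
λ = -2: A - (-2)I = [[-8, -4], [12, 6]]. Row 1 gives (-8)·v1 + (-4)·v2 = 0, so take v_2 = [1, -2]^T.
V = [v_1 v_2] = [[2, 1], [-3, -2]] has det V = -1, so V^{-1} = adj(V)/det V = [[2, 1], [-3, -2]].
Modal coordinates z(0) = V^{-1} x(0): 2·0 + 1·(-3) = -3; (-3)·0 + (-2)·(-3) = 6; so z(0) = [-3, 6]^T.
x_2(t) = Σ_i (v_i)_2 · z_i(0) · e^{λ_i t} (row 2 of V times the modal terms).
x_2(1.2) = (-3)·(-3)·e^{-4·1.2} + (-2)·6·e^{-2·1.2} = 9·0.008230 + (-12)·0.090718 = -1.0145.

-1.0145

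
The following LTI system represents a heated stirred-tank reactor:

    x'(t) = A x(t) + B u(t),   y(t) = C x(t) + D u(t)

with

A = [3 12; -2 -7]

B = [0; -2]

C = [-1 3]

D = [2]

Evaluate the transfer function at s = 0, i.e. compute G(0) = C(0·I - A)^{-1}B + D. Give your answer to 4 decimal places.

16.0000

G(0) = C(-A)^{-1}B + D = -C A^{-1} B + D.
det A = 3, so A^{-1} = (1/3)·adj(A) = [[-7/3, -4], [2/3, 1]]
A^{-1} B = [8, -2]^T
C A^{-1} B = -14
G(0) = D - C A^{-1} B = 2 - (-14) = 16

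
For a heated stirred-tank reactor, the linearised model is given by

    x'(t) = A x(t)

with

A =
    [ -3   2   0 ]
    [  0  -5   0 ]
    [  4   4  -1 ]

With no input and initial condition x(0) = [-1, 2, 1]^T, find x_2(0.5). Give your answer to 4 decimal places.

det(sI - A) = s^3 - (tr A)s^2 + (M11 + M22 + M33)s - det A, where Mii is the 2×2 principal minor of A obtained by deleting row i and column i.
tr A = (-3) + (-5) + (-1) = -9; M11 = (-5)·(-1) - 0·4 = 5 - 0 = 5; M22 = (-3)·(-1) - 0·4 = 3 - 0 = 3; M33 = (-3)·(-5) - 2·0 = 15 - 0 = 15; sum of minors = 23.
det A = (-3)·((-5)·(-1) - 0·4) - 2·(0·(-1) - 0·4) + 0·(0·4 - (-5)·4) = (-3)·5 - 2·0 + 0·20 = -15.
So p(s) = det(sI - A) = s^3 + 9s^2 + 23s + 15.
Rational-root test: any integer root divides 15. Testing small divisors, s = -1 works: p(-1) = -1 + 9 + (-23) + 15 = 0, so (s + 1) is a factor.
Dividing, p(s) = (s + 1)(s^2 + 8s + 15).
Factor s^2 + 8s + 15: two numbers with sum -8 and product 15 are -3 and -5, so s^2 + 8s + 15 = (s + 3)(s + 5).
Hence p(s) = (s + 1) (s + 3) (s + 5), with roots -5, -3, -1.
The eigenvalues -5, -3, -1 are distinct and real, so A is diagonalisable and x(t) = e^{At} x(0) = V diag(e^{λ_i t}) V^{-1} x(0), where the columns of V are the eigenvectors.
λ = -5: A - (-5)I = [[2, 2, 0], [0, 0, 0], [4, 4, 4]]. v must be orthogonal to every row; (row 1) × (row 3) = [8, -8, 0], so take v_1 = [1, -1, 0]^T.
λ = -3: A - (-3)I = [[0, 2, 0], [0, -2, 0], [4, 4, 2]]. v must be orthogonal to every row; (row 1) × (row 3) = [4, 0, -8], so take v_2 = [1, 0, -2]^T.
λ = -1: A - (-1)I = [[-2, 2, 0], [0, -4, 0], [4, 4, 0]]. v must be orthogonal to every row; (row 1) × (row 2) = [0, 0, 8], so take v_3 = [0, 0, 1]^T.
V = [v_1 v_2 v_3] = [[1, 1, 0], [-1, 0, 0], [0, -2, 1]] has det V = 1, so V^{-1} = adj(V)/det V = [[0, -1, 0], [1, 1, 0], [2, 2, 1]].
Modal coordinates z(0) = V^{-1} x(0): 0·(-1) + (-1)·2 + 0·1 = -2; 1·(-1) + 1·2 + 0·1 = 1; 2·(-1) + 2·2 + 1·1 = 3; so z(0) = [-2, 1, 3]^T.
x_2(t) = Σ_i (v_i)_2 · z_i(0) · e^{λ_i t} (row 2 of V times the modal terms).
x_2(0.5) = (-1)·(-2)·e^{-5·0.5} + 0·1·e^{-3·0.5} + 0·3·e^{-1·0.5} = 2·0.082085 + 0·0.223130 + 0·0.606531 = 0.1642.

0.1642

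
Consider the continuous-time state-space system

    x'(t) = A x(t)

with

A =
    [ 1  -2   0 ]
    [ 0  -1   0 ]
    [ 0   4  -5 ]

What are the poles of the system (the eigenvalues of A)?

det(sI - A) = s^3 - (tr A)s^2 + (M11 + M22 + M33)s - det A, where Mii is the 2×2 principal minor of A obtained by deleting row i and column i.
tr A = 1 + (-1) + (-5) = -5; M11 = (-1)·(-5) - 0·4 = 5 - 0 = 5; M22 = 1·(-5) - 0·0 = -5 - 0 = -5; M33 = 1·(-1) - (-2)·0 = -1 - 0 = -1; sum of minors = -1.
det A = 1·((-1)·(-5) - 0·4) - (-2)·(0·(-5) - 0·0) + 0·(0·4 - (-1)·0) = 1·5 - (-2)·0 + 0·0 = 5.
So p(s) = det(sI - A) = s^3 + 5s^2 - s - 5.
Rational-root test: any integer root divides -5. Testing small divisors, s = -1 works: p(-1) = -1 + 5 + 1 + (-5) = 0, so (s + 1) is a factor.
Dividing, p(s) = (s + 1)(s^2 + 4s - 5).
Factor s^2 + 4s - 5: two numbers with sum -4 and product -5 are 1 and -5, so s^2 + 4s - 5 = (s - 1)(s + 5).
Hence p(s) = (s - 1) (s + 1) (s + 5), with roots -5, -1, 1.
At least one eigenvalue has non-negative real part, so the system is not asymptotically stable.

-5, -1, 1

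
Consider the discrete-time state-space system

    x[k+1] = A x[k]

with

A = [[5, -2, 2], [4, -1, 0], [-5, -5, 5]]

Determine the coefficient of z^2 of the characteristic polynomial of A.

-9

Expand det(zI - A) for the 3×3 matrix.
p(z) = z^3 - 9z^2 + 33z + 35.
(Check: constant term = det(-A) = (-1)^3 det A = 35; coefficient of z^2 = -tr A = -9.)
The coefficient of z^2 is -9.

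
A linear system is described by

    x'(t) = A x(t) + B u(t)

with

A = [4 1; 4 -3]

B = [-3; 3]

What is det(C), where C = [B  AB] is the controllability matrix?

AB = [[-9], [-21]]
Controllability matrix C = [B  AB] = [[-3, -9], [3, -21]]
det(C) = (-3)·(-21) - (-9)·3 = 63 - (-27) = 90
Since det(C) ≠ 0, rank(C) = 2 and the system is completely controllable.

90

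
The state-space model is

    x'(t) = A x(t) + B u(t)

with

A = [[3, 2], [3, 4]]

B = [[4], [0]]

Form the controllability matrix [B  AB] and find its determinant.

AB = [[12], [12]]
Controllability matrix C = [B  AB] = [[4, 12], [0, 12]]
det(C) = 4·12 - 12·0 = 48 - 0 = 48
Since det(C) ≠ 0, rank(C) = 2 and the system is completely controllable.

48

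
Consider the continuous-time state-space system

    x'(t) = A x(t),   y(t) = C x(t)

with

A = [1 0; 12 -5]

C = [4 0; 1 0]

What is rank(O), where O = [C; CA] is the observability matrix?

1

CA = [[4, 0], [1, 0]]
Observability matrix O = [C; CA] = [[4, 0], [1, 0], [4, 0], [1, 0]]
Every row of O is a scalar multiple of row 1 = [4, 0] (multipliers 1, 1/4, 1, 1/4), so the rows span a one-dimensional space.
O ≠ 0, hence rank(O) = 1.
rank(O) = 1 < n = 2, so the pair (A, C) is not completely observable.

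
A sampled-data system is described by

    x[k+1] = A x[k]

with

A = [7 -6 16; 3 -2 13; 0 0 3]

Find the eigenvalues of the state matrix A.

det(zI - A) = z^3 - (tr A)z^2 + (M11 + M22 + M33)z - det A, where Mii is the 2×2 principal minor of A obtained by deleting row i and column i.
tr A = 7 + (-2) + 3 = 8; M11 = (-2)·3 - 13·0 = -6 - 0 = -6; M22 = 7·3 - 16·0 = 21 - 0 = 21; M33 = 7·(-2) - (-6)·3 = -14 - (-18) = 4; sum of minors = 19.
det A = 7·((-2)·3 - 13·0) - (-6)·(3·3 - 13·0) + 16·(3·0 - (-2)·0) = 7·(-6) - (-6)·9 + 16·0 = 12.
So p(z) = det(zI - A) = z^3 - 8z^2 + 19z - 12.
Rational-root test: any integer root divides -12. Testing small divisors, z = 1 works: p(1) = 1 + (-8) + 19 + (-12) = 0, so (z - 1) is a factor.
Dividing, p(z) = (z - 1)(z^2 - 7z + 12).
Factor z^2 - 7z + 12: two numbers with sum 7 and product 12 are 4 and 3, so z^2 - 7z + 12 = (z - 4)(z - 3).
Hence p(z) = (z - 4) (z - 3) (z - 1), with roots 1, 3, 4.

1, 3, 4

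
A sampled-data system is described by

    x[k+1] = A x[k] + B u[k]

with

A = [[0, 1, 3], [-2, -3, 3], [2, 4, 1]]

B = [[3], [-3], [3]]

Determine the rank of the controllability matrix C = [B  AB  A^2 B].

3

AB = [[6], [12], [-3]]
A^2B = [[3], [-57], [57]]
Controllability matrix C = [B  AB  A^2B] = [[3, 6, 3], [-3, 12, -57], [3, -3, 57]]
det(C) = 3·(12·57 - (-57)·(-3)) - 6·((-3)·57 - (-57)·3) + 3·((-3)·(-3) - 12·3) = 3·513 - 6·0 + 3·(-27) = 1458 ≠ 0, so rank(C) = 3.
rank(C) = 3 = n, so the pair (A, B) is completely controllable.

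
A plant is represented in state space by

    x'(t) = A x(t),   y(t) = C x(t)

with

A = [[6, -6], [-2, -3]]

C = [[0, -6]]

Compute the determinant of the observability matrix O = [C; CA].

72

CA = [[12, 18]]
Observability matrix O = [C; CA] = [[0, -6], [12, 18]]
det(O) = 0·18 - (-6)·12 = 0 - (-72) = 72
Since det(O) ≠ 0, rank(O) = 2 and the system is completely observable.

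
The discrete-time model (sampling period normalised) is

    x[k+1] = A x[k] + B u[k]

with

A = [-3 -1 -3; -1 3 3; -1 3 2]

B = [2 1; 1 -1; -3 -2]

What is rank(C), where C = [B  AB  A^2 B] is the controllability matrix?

AB = [[2, 4], [-8, -10], [-5, -8]]
A^2B = [[17, 22], [-41, -58], [-36, -50]]
Controllability matrix C = [B  AB  A^2B] = [[2, 1, 2, 4, 17, 22], [1, -1, -8, -10, -41, -58], [-3, -2, -5, -8, -36, -50]]
Take the 3×3 submatrix of C formed by columns 1, 2, 3: [[2, 1, 2], [1, -1, -8], [-3, -2, -5]]. Its determinant is 2·((-1)·(-5) - (-8)·(-2)) - 1·(1·(-5) - (-8)·(-3)) + 2·(1·(-2) - (-1)·(-3)) = 2·(-11) - 1·(-29) + 2·(-5) = -3 ≠ 0.
So rank(C) ≥ 3; since C has 3 rows, rank(C) = 3.
rank(C) = 3 = n, so the pair (A, B) is completely controllable.

3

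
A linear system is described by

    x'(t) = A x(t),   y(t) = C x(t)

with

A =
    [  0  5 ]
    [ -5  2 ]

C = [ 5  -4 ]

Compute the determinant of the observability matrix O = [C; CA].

165

CA = [[20, 17]]
Observability matrix O = [C; CA] = [[5, -4], [20, 17]]
det(O) = 5·17 - (-4)·20 = 85 - (-80) = 165
Since det(O) ≠ 0, rank(O) = 2 and the system is completely observable.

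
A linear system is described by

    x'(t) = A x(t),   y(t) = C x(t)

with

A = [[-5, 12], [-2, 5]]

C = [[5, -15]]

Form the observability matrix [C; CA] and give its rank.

1

CA = [[5, -15]]
Observability matrix O = [C; CA] = [[5, -15], [5, -15]]
Every row of O is a scalar multiple of row 1 = [5, -15] (multipliers 1, 1), so the rows span a one-dimensional space.
O ≠ 0, hence rank(O) = 1.
rank(O) = 1 < n = 2, so the pair (A, C) is not completely observable.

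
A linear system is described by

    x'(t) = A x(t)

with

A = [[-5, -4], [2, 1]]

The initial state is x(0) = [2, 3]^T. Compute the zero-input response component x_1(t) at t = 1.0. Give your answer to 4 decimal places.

-2.4452

det(sI - A) = s^2 - (tr A)s + det A, with tr A = (-5) + 1 = -4 and det A = (-5)·1 - (-4)·2 = -5 - (-8) = 3.
So p(s) = det(sI - A) = s^2 + 4s + 3.
Factor s^2 + 4s + 3: two numbers with sum -4 and product 3 are -1 and -3, so s^2 + 4s + 3 = (s + 1)(s + 3).
Hence p(s) = (s + 1) (s + 3), with roots -3, -1.
The eigenvalues -3, -1 are distinct and real, so A is diagonalisable and x(t) = e^{At} x(0) = V diag(e^{λ_i t}) V^{-1} x(0), where the columns of V are the eigenvectors.
λ = -3: A - (-3)I = [[-2, -4], [2, 4]]. Row 1 gives (-2)·v1 + (-4)·v2 = 0, so take v_1 = [2, -1]^T.
λ = -1: A - (-1)I = [[-4, -4], [2, 2]]. Row 1 gives (-4)·v1 + (-4)·v2 = 0, so take v_2 = [-1, 1]^T.
V = [v_1 v_2] = [[2, -1], [-1, 1]] has det V = 1, so V^{-1} = adj(V)/det V = [[1, 1], [1, 2]].
Modal coordinates z(0) = V^{-1} x(0): 1·2 + 1·3 = 5; 1·2 + 2·3 = 8; so z(0) = [5, 8]^T.
x_1(t) = Σ_i (v_i)_1 · z_i(0) · e^{λ_i t} (row 1 of V times the modal terms).
x_1(1.0) = 2·5·e^{-3·1.0} + (-1)·8·e^{-1·1.0} = 10·0.049787 + (-8)·0.367879 = -2.4452.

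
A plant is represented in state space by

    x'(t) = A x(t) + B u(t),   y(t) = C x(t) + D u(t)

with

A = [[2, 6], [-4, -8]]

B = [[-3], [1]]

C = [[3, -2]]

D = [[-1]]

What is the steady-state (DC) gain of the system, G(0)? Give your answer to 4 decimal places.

G(0) = C(-A)^{-1}B + D = -C A^{-1} B + D.
det A = 8, so A^{-1} = (1/8)·adj(A) = [[-1, -3/4], [1/2, 1/4]]
A^{-1} B = [9/4, -5/4]^T
C A^{-1} B = 37/4
G(0) = D - C A^{-1} B = -1 - (37/4) = -41/4 ≈ -10.2500

-10.2500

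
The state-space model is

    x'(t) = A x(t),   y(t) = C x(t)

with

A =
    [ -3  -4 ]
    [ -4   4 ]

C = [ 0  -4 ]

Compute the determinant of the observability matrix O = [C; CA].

CA = [[16, -16]]
Observability matrix O = [C; CA] = [[0, -4], [16, -16]]
det(O) = 0·(-16) - (-4)·16 = 0 - (-64) = 64
Since det(O) ≠ 0, rank(O) = 2 and the system is completely observable.

64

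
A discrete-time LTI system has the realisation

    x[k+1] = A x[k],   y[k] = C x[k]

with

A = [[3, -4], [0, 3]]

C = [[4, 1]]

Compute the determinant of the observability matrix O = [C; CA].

CA = [[12, -13]]
Observability matrix O = [C; CA] = [[4, 1], [12, -13]]
det(O) = 4·(-13) - 1·12 = -52 - 12 = -64
Since det(O) ≠ 0, rank(O) = 2 and the system is completely observable.

-64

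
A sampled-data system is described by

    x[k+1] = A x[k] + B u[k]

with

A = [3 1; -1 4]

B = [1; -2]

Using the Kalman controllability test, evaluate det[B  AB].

AB = [[1], [-9]]
Controllability matrix C = [B  AB] = [[1, 1], [-2, -9]]
det(C) = 1·(-9) - 1·(-2) = -9 - (-2) = -7
Since det(C) ≠ 0, rank(C) = 2 and the system is completely controllable.

-7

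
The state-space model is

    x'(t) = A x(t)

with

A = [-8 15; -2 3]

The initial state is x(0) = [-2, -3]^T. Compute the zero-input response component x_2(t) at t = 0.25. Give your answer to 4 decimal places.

-3.2954

det(sI - A) = s^2 - (tr A)s + det A, with tr A = (-8) + 3 = -5 and det A = (-8)·3 - 15·(-2) = -24 - (-30) = 6.
So p(s) = det(sI - A) = s^2 + 5s + 6.
Factor s^2 + 5s + 6: two numbers with sum -5 and product 6 are -2 and -3, so s^2 + 5s + 6 = (s + 2)(s + 3).
Hence p(s) = (s + 2) (s + 3), with roots -3, -2.
The eigenvalues -3, -2 are distinct and real, so A is diagonalisable and x(t) = e^{At} x(0) = V diag(e^{λ_i t}) V^{-1} x(0), where the columns of V are the eigenvectors.
λ = -3: A - (-3)I = [[-5, 15], [-2, 6]]. Row 1 gives (-5)·v1 + 15·v2 = 0, so take v_1 = [3, 1]^T.
λ = -2: A - (-2)I = [[-6, 15], [-2, 5]]. Row 1 gives (-6)·v1 + 15·v2 = 0, so take v_2 = [5, 2]^T.
V = [v_1 v_2] = [[3, 5], [1, 2]] has det V = 1, so V^{-1} = adj(V)/det V = [[2, -5], [-1, 3]].
Modal coordinates z(0) = V^{-1} x(0): 2·(-2) + (-5)·(-3) = 11; (-1)·(-2) + 3·(-3) = -7; so z(0) = [11, -7]^T.
x_2(t) = Σ_i (v_i)_2 · z_i(0) · e^{λ_i t} (row 2 of V times the modal terms).
x_2(0.25) = 1·11·e^{-3·0.25} + 2·(-7)·e^{-2·0.25} = 11·0.472367 + (-14)·0.606531 = -3.2954.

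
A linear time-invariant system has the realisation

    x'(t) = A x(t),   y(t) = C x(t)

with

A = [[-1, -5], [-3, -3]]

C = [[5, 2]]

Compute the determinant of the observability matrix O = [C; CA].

-133

CA = [[-11, -31]]
Observability matrix O = [C; CA] = [[5, 2], [-11, -31]]
det(O) = 5·(-31) - 2·(-11) = -155 - (-22) = -133
Since det(O) ≠ 0, rank(O) = 2 and the system is completely observable.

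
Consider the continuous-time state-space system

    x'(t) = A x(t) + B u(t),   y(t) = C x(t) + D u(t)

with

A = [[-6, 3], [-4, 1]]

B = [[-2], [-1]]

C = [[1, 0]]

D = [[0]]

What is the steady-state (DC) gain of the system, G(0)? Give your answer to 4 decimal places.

G(0) = C(-A)^{-1}B + D = -C A^{-1} B + D.
det A = 6, so A^{-1} = (1/6)·adj(A) = [[1/6, -1/2], [2/3, -1]]
A^{-1} B = [1/6, -1/3]^T
C A^{-1} B = 1/6
G(0) = D - C A^{-1} B = 0 - (1/6) = -1/6 ≈ -0.1667

-0.1667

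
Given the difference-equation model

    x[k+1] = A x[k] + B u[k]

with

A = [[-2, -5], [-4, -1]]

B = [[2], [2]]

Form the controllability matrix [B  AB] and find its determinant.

8

AB = [[-14], [-10]]
Controllability matrix C = [B  AB] = [[2, -14], [2, -10]]
det(C) = 2·(-10) - (-14)·2 = -20 - (-28) = 8
Since det(C) ≠ 0, rank(C) = 2 and the system is completely controllable.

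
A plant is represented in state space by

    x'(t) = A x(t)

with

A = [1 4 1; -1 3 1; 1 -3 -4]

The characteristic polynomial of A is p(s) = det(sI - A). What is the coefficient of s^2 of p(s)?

Expand det(sI - A) for the 3×3 matrix.
p(s) = s^3 - 7s + 21.
(Check: constant term = det(-A) = (-1)^3 det A = 21; coefficient of s^2 = -tr A = 0.)
The coefficient of s^2 is 0.

0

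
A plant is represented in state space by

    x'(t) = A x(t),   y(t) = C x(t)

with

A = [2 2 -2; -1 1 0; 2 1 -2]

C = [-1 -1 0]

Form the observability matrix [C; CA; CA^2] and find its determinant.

CA = [[-1, -3, 2]]
CA^2 = [[5, -3, -2]]
Observability matrix O = [C; CA; CA^2] = [[-1, -1, 0], [-1, -3, 2], [5, -3, -2]]
Expanding along the first row, det(O) = (-1)·((-3)·(-2) - 2·(-3)) - (-1)·((-1)·(-2) - 2·5) + 0·((-1)·(-3) - (-3)·5) = (-1)·12 - (-1)·(-8) + 0·18 = -20
Since det(O) ≠ 0, rank(O) = 3 and the system is completely observable.

-20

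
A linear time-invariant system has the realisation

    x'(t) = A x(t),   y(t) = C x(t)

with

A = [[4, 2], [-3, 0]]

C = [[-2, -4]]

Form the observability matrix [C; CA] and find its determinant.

24

CA = [[4, -4]]
Observability matrix O = [C; CA] = [[-2, -4], [4, -4]]
det(O) = (-2)·(-4) - (-4)·4 = 8 - (-16) = 24
Since det(O) ≠ 0, rank(O) = 2 and the system is completely observable.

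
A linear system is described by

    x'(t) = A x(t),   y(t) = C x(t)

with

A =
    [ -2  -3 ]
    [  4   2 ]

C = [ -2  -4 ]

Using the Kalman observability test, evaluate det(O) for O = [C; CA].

-44

CA = [[-12, -2]]
Observability matrix O = [C; CA] = [[-2, -4], [-12, -2]]
det(O) = (-2)·(-2) - (-4)·(-12) = 4 - 48 = -44
Since det(O) ≠ 0, rank(O) = 2 and the system is completely observable.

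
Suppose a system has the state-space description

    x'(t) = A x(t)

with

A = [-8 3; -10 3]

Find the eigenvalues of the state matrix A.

det(sI - A) = s^2 - (tr A)s + det A, with tr A = (-8) + 3 = -5 and det A = (-8)·3 - 3·(-10) = -24 - (-30) = 6.
So p(s) = det(sI - A) = s^2 + 5s + 6.
Factor s^2 + 5s + 6: two numbers with sum -5 and product 6 are -2 and -3, so s^2 + 5s + 6 = (s + 2)(s + 3).
Hence p(s) = (s + 2) (s + 3), with roots -3, -2.
All eigenvalues have negative real part, so the system is asymptotically stable.

-3, -2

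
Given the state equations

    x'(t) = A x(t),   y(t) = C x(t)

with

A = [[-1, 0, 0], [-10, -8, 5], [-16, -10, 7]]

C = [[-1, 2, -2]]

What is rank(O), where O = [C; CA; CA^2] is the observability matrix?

2

CA = [[13, 4, -4]]
CA^2 = [[11, 8, -8]]
Observability matrix O = [C; CA; CA^2] = [[-1, 2, -2], [13, 4, -4], [11, 8, -8]]
The columns c1, c2, c3 of O are linearly dependent: c2 + c3 = 0 (check each entry), so rank(O) ≤ 2.
The 2×2 minor from rows 1, 2, columns 1, 2 is (-1)·4 - 2·13 = -4 - 26 = -30 ≠ 0, so rank(O) = 2.
rank(O) = 2 < n = 3, so the pair (A, C) is not completely observable.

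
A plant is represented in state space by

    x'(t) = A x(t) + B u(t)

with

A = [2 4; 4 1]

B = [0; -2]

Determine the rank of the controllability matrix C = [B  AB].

2

AB = [[-8], [-2]]
Controllability matrix C = [B  AB] = [[0, -8], [-2, -2]]
det(C) = 0·(-2) - (-8)·(-2) = 0 - 16 = -16 ≠ 0, so rank(C) = 2.
rank(C) = 2 = n, so the pair (A, B) is completely controllable.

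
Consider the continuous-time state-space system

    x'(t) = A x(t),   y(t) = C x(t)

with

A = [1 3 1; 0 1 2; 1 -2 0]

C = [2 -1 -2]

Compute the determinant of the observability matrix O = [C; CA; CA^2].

324

CA = [[0, 9, 0]]
CA^2 = [[0, 9, 18]]
Observability matrix O = [C; CA; CA^2] = [[2, -1, -2], [0, 9, 0], [0, 9, 18]]
Expanding along the first row, det(O) = 2·(9·18 - 0·9) - (-1)·(0·18 - 0·0) + (-2)·(0·9 - 9·0) = 2·162 - (-1)·0 + (-2)·0 = 324
Since det(O) ≠ 0, rank(O) = 3 and the system is completely observable.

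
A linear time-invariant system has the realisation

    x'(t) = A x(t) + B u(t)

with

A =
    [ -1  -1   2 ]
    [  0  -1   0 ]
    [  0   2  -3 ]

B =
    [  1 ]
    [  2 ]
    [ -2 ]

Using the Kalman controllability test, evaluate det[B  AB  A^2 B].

AB = [[-7], [-2], [10]]
A^2B = [[29], [2], [-34]]
Controllability matrix C = [B  AB  A^2B] = [[1, -7, 29], [2, -2, 2], [-2, 10, -34]]
Expanding along the first row, det(C) = 1·((-2)·(-34) - 2·10) - (-7)·(2·(-34) - 2·(-2)) + 29·(2·10 - (-2)·(-2)) = 1·48 - (-7)·(-64) + 29·16 = 64
Since det(C) ≠ 0, rank(C) = 3 and the system is completely controllable.

64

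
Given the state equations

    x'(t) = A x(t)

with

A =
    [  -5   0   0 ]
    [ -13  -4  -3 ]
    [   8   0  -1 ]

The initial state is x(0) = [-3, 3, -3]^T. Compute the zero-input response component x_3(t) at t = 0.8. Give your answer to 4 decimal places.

det(sI - A) = s^3 - (tr A)s^2 + (M11 + M22 + M33)s - det A, where Mii is the 2×2 principal minor of A obtained by deleting row i and column i.
tr A = (-5) + (-4) + (-1) = -10; M11 = (-4)·(-1) - (-3)·0 = 4 - 0 = 4; M22 = (-5)·(-1) - 0·8 = 5 - 0 = 5; M33 = (-5)·(-4) - 0·(-13) = 20 - 0 = 20; sum of minors = 29.
det A = (-5)·((-4)·(-1) - (-3)·0) - 0·((-13)·(-1) - (-3)·8) + 0·((-13)·0 - (-4)·8) = (-5)·4 - 0·37 + 0·32 = -20.
So p(s) = det(sI - A) = s^3 + 10s^2 + 29s + 20.
Rational-root test: any integer root divides 20. Testing small divisors, s = -1 works: p(-1) = -1 + 10 + (-29) + 20 = 0, so (s + 1) is a factor.
Dividing, p(s) = (s + 1)(s^2 + 9s + 20).
Factor s^2 + 9s + 20: two numbers with sum -9 and product 20 are -4 and -5, so s^2 + 9s + 20 = (s + 4)(s + 5).
Hence p(s) = (s + 1) (s + 4) (s + 5), with roots -5, -4, -1.
The eigenvalues -5, -4, -1 are distinct and real, so A is diagonalisable and x(t) = e^{At} x(0) = V diag(e^{λ_i t}) V^{-1} x(0), where the columns of V are the eigenvectors.
λ = -5: A - (-5)I = [[0, 0, 0], [-13, 1, -3], [8, 0, 4]]. v must be orthogonal to every row; (row 2) × (row 3) = [4, 28, -8], so take v_1 = [1, 7, -2]^T.
λ = -4: A - (-4)I = [[-1, 0, 0], [-13, 0, -3], [8, 0, 3]]. v must be orthogonal to every row; (row 1) × (row 2) = [0, -3, 0], so take v_2 = [0, 1, 0]^T.
λ = -1: A - (-1)I = [[-4, 0, 0], [-13, -3, -3], [8, 0, 0]]. v must be orthogonal to every row; (row 1) × (row 2) = [0, -12, 12], so take v_3 = [0, -1, 1]^T.
V = [v_1 v_2 v_3] = [[1, 0, 0], [7, 1, -1], [-2, 0, 1]] has det V = 1, so V^{-1} = adj(V)/det V = [[1, 0, 0], [-5, 1, 1], [2, 0, 1]].
Modal coordinates z(0) = V^{-1} x(0): 1·(-3) + 0·3 + 0·(-3) = -3; (-5)·(-3) + 1·3 + 1·(-3) = 15; 2·(-3) + 0·3 + 1·(-3) = -9; so z(0) = [-3, 15, -9]^T.
x_3(t) = Σ_i (v_i)_3 · z_i(0) · e^{λ_i t} (row 3 of V times the modal terms).
x_3(0.8) = (-2)·(-3)·e^{-5·0.8} + 0·15·e^{-4·0.8} + 1·(-9)·e^{-1·0.8} = 6·0.018316 + 0·0.040762 + (-9)·0.449329 = -3.9341.

-3.9341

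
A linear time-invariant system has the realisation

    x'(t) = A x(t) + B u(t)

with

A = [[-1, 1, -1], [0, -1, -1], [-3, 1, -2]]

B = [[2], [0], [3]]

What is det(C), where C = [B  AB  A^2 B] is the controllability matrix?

45

AB = [[-5], [-3], [-12]]
A^2B = [[14], [15], [36]]
Controllability matrix C = [B  AB  A^2B] = [[2, -5, 14], [0, -3, 15], [3, -12, 36]]
Expanding along the first row, det(C) = 2·((-3)·36 - 15·(-12)) - (-5)·(0·36 - 15·3) + 14·(0·(-12) - (-3)·3) = 2·72 - (-5)·(-45) + 14·9 = 45
Since det(C) ≠ 0, rank(C) = 3 and the system is completely controllable.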